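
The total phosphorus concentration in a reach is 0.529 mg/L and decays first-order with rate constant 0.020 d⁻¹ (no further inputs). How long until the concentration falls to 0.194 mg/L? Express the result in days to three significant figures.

t = ln(C₀/C)/k = ln(0.529/0.194)/0.020 = 1.003/0.020 = 50.16 d.

50.2 d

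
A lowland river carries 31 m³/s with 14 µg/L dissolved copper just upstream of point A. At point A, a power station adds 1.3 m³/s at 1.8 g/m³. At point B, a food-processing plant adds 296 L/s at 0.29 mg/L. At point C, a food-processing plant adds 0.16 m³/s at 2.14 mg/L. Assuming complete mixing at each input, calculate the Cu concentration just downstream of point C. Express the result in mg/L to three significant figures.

0.0978 mg/L

14 µg/L = 0.014 mg/L.
After input A: C = (31·0.014 + 1.3·1.8) / 32.3 = 0.08588 mg/L.
296 L/s = 0.296 m³/s.
After input B: C = (32.3·0.08588 + 0.296·0.29) / 32.6 = 0.08774 mg/L.
After input C: C = (32.6·0.08774 + 0.16·2.14) / 32.76 = 0.09776 mg/L.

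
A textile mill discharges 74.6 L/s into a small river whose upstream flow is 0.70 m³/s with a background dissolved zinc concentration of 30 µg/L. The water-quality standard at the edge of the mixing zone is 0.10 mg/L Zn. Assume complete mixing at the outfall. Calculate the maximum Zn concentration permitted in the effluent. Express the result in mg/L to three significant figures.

0.757 mg/L

74.6 L/s = 0.0746 m³/s.
30 µg/L = 0.03 mg/L.
Mass balance: 0.1·0.7746 = 0.0746·Cₑ + 0.7·0.03.
Cₑ = (0.07746 − 0.021) / 0.0746 = 0.7568 mg/L.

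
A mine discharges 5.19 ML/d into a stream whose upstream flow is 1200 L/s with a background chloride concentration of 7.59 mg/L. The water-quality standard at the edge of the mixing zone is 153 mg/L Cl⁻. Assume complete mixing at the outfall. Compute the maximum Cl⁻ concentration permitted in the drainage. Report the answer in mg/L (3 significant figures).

3060 mg/L

5.19 ML/d = 0.06007 m³/s.
1200 L/s = 1.2 m³/s.
Mass balance: 153·1.26 = 0.06007·Cₑ + 1.2·7.59.
Cₑ = (192.8 − 9.108) / 0.06007 = 3058 mg/L.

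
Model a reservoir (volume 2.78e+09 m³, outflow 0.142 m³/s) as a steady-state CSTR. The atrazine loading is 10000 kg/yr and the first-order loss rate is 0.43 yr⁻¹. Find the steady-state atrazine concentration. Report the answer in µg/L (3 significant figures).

Outflow Q = 0.142 m³/s × 3.156e+07 s/yr = 4.481e+06 m³/yr.
Steady-state CSTR mass balance: W = Q·C + k·V·C, so C = W/(Q + kV).
Q + kV = 4.481e+06 + 0.43·2.78e+09 = 1.2e+09 m³/yr.
C = 10000/1.2e+09 = 8.334e-06 kg/m³ = 0.008334 mg/L = 8.334 µg/L.

8.33 µg/L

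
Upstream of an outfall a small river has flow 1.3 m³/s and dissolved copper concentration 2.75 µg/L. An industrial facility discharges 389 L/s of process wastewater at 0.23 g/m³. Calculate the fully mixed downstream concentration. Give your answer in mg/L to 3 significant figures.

0.0551 mg/L

389 L/s = 0.389 m³/s.
2.75 µg/L = 0.00275 mg/L.
Flow-weighted mixing gives C = (0.389·0.23 + 1.3·0.00275) / (0.389 + 1.3) = 0.09305/1.689 = 0.05509 mg/L.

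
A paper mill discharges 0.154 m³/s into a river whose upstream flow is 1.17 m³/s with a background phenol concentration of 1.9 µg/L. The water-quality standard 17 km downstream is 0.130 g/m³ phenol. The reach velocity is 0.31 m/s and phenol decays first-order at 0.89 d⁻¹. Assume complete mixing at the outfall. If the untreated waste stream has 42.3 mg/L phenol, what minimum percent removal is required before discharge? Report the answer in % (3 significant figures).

95.4 %

1.9 µg/L = 0.0019 mg/L.
Travel time to the compliance point: t = 1.7e+04/0.31 = 5.484e+04 s = 0.6347 d; decay factor exp(−0.89·0.6347) = 0.5684.
So the concentration just after mixing may be at most 0.13/0.5684 = 0.2287 mg/L.
Mass balance: 0.2287·1.324 = 0.154·Cₑ + 1.17·0.0019.
Cₑ = (0.3028 − 0.002223) / 0.154 = 1.952 mg/L.
Required removal = 1 − 1.952/42.3 = 95.39 %.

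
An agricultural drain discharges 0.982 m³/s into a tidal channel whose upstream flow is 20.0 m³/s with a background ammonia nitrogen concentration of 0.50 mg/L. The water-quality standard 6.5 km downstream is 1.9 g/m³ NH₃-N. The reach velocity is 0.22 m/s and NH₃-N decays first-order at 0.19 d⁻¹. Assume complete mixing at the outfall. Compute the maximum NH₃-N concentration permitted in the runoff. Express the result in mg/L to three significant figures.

33.1 mg/L

Travel time to the compliance point: t = 6500/0.22 = 2.955e+04 s = 0.342 d; decay factor exp(−0.19·0.342) = 0.9371.
So the concentration just after mixing may be at most 1.9/0.9371 = 2.028 mg/L.
Mass balance: 2.028·20.98 = 0.982·Cₑ + 20·0.5.
Cₑ = (42.54 − 10) / 0.982 = 33.14 mg/L.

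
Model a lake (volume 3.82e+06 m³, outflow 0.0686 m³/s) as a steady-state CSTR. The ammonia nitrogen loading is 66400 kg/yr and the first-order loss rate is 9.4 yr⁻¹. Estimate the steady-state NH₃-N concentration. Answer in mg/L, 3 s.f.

Outflow Q = 0.0686 m³/s × 3.156e+07 s/yr = 2.165e+06 m³/yr.
Steady-state CSTR mass balance: W = Q·C + k·V·C, so C = W/(Q + kV).
Q + kV = 2.165e+06 + 9.4·3.82e+06 = 3.807e+07 m³/yr.
C = 66400/3.807e+07 = 0.001744 kg/m³ = 1.744 mg/L.

1.74 mg/L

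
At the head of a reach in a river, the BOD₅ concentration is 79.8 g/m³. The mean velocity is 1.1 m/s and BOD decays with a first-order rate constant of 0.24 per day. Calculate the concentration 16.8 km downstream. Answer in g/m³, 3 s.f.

Travel time t = 16.8 km / 1.1 m/s = 1.68e+04/1.1 = 1.527e+04 s = 0.1768 d.
First-order decay: C = 79.8·exp(−0.24·0.1768) = 79.8·0.9585 = 76.49 g/m³.

76.5 g/m³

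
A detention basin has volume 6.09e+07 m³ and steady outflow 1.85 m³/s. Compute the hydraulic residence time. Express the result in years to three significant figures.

Q = 1.85 m³/s × 3.156e+07 s/yr = 5.838e+07 m³/yr.
Hydraulic residence time τ = V/Q = 6.09e+07/5.838e+07 = 1.043 yr.

1.04 yr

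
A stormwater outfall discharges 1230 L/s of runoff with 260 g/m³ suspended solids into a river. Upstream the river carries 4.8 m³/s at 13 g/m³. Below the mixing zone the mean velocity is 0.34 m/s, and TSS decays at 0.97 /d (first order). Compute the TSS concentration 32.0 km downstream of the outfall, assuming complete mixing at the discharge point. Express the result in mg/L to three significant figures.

22.0 mg/L

1230 L/s = 1.23 m³/s.
After complete mixing, C₀ = (1.23·260 + 4.8·13) / 6.03 = 63.38 mg/L.
Travel time t = 3.2e+04 m / 0.34 m/s = 9.412e+04 s = 1.089 d.
C = 63.38·exp(−0.97·1.089) = 63.38·0.3476 = 22.03 mg/L.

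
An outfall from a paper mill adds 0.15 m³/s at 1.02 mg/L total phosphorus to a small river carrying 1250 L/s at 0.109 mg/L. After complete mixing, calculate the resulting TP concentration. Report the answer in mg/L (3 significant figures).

0.207 mg/L

1250 L/s = 1.25 m³/s.
By mass balance at complete mixing, C = (0.15·1.02 + 1.25·0.109) / (0.15 + 1.25) = 0.2893/1.4 = 0.2066 mg/L.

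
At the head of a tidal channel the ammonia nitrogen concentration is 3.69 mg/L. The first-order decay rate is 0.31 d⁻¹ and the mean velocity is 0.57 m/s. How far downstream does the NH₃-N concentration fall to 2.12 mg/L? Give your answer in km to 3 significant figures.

88.0 km

From C = C₀·e^(−kt), t = ln(C₀/C)/k = ln(3.69/2.12)/0.31 = 0.5542/0.31 = 1.788 d.
Distance = v·t = 0.57 m/s × 1.545e+05 s = 8.804e+04 m = 88.04 km.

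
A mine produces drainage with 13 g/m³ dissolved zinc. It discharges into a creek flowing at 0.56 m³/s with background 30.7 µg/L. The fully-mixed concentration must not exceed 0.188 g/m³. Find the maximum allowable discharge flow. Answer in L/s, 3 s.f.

6.88 L/s

30.7 µg/L = 0.0307 mg/L.
Mass balance at complete mixing: C_std·(Q_w + Q_r) = Q_w·C_e + Q_r·C_b.
Rearranging, Q_w = Q_r·(C_std − C_b)/(C_e − C_std) = 0.56·(0.188 − 0.0307) / (13 − 0.188) = 0.006875 m³/s.
= 6.875 L/s.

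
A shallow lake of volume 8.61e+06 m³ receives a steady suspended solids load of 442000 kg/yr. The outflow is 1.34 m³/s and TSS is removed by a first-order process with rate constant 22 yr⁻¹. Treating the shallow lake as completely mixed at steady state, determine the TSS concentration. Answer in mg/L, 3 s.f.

1.91 mg/L

Outflow Q = 1.34 m³/s × 3.156e+07 s/yr = 4.229e+07 m³/yr.
Steady-state CSTR mass balance: W = Q·C + k·V·C, so C = W/(Q + kV).
Q + kV = 4.229e+07 + 22·8.61e+06 = 2.317e+08 m³/yr.
C = 442000/2.317e+08 = 0.001908 kg/m³ = 1.908 mg/L.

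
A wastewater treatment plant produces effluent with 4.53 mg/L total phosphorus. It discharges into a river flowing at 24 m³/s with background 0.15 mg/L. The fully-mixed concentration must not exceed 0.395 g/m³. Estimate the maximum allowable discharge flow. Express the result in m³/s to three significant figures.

1.42 m³/s

Mass balance at complete mixing: C_std·(Q_w + Q_r) = Q_w·C_e + Q_r·C_b.
Rearranging, Q_w = Q_r·(C_std − C_b)/(C_e − C_std) = 24·(0.395 − 0.15) / (4.53 − 0.395) = 1.422 m³/s.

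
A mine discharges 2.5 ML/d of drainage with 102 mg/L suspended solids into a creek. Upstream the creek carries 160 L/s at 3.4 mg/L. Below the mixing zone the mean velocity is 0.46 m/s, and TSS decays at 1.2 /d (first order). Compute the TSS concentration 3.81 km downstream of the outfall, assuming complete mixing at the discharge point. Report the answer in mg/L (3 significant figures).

16.5 mg/L

2.5 ML/d = 0.02894 m³/s.
160 L/s = 0.16 m³/s.
After complete mixing, C₀ = (0.02894·102 + 0.16·3.4) / 0.1889 = 18.5 mg/L.
Travel time t = 3810 m / 0.46 m/s = 8283 s = 0.09586 d.
C = 18.5·exp(−1.2·0.09586) = 18.5·0.8913 = 16.49 mg/L.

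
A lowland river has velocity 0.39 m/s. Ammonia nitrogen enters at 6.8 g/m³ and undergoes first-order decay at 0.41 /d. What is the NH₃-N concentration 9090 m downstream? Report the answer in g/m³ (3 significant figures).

Travel time t = 9090 m / 0.39 m/s = 9090/0.39 = 2.331e+04 s = 0.2698 d.
First-order decay: C = 6.8·exp(−0.41·0.2698) = 6.8·0.8953 = 6.088 g/m³.

6.09 g/m³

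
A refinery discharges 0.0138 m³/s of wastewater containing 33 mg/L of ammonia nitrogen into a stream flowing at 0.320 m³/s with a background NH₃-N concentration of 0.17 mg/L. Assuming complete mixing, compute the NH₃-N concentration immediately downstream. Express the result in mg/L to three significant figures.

1.53 mg/L

By mass balance at complete mixing, C = (0.0138·33 + 0.32·0.17) / (0.0138 + 0.32) = 0.5098/0.3338 = 1.527 mg/L.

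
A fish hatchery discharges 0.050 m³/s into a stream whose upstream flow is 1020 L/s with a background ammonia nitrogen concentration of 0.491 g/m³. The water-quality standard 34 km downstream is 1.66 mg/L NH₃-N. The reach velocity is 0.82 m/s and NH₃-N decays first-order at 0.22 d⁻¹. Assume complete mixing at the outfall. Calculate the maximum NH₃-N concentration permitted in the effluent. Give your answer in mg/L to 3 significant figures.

29.5 mg/L

1020 L/s = 1.02 m³/s.
Travel time to the compliance point: t = 3.4e+04/0.82 = 4.146e+04 s = 0.4799 d; decay factor exp(−0.22·0.4799) = 0.8998.
So the concentration just after mixing may be at most 1.66/0.8998 = 1.845 mg/L.
Mass balance: 1.845·1.07 = 0.05·Cₑ + 1.02·0.491.
Cₑ = (1.974 − 0.5008) / 0.05 = 29.46 mg/L.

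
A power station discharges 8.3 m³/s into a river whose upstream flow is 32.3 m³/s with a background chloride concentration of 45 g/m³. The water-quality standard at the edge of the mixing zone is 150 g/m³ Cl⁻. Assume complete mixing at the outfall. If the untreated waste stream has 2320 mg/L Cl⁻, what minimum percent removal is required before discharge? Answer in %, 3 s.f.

Mass balance: 150·40.6 = 8.3·Cₑ + 32.3·45.
Cₑ = (6090 − 1453) / 8.3 = 558.6 mg/L.
Required removal = 1 − 558.6/2320 = 75.92 %.

75.9 %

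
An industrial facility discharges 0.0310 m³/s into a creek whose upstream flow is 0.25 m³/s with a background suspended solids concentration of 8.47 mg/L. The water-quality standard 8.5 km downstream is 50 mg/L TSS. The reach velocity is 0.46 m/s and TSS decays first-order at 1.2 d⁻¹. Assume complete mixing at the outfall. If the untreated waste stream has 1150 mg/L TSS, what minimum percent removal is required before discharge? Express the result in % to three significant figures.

Travel time to the compliance point: t = 8500/0.46 = 1.848e+04 s = 0.2139 d; decay factor exp(−1.2·0.2139) = 0.7736.
So the concentration just after mixing may be at most 50/0.7736 = 64.63 mg/L.
Mass balance: 64.63·0.281 = 0.031·Cₑ + 0.25·8.47.
Cₑ = (18.16 − 2.118) / 0.031 = 517.5 mg/L.
Required removal = 1 − 517.5/1150 = 55 %.

55.0 %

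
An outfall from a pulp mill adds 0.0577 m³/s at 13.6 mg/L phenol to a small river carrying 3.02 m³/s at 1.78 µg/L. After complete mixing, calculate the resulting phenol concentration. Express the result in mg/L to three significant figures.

1.78 µg/L = 0.00178 mg/L.
Conservation of mass across the mixing zone: C = (0.0577·13.6 + 3.02·0.00178) / (0.0577 + 3.02) = 0.7901/3.078 = 0.2567 mg/L.

0.257 mg/L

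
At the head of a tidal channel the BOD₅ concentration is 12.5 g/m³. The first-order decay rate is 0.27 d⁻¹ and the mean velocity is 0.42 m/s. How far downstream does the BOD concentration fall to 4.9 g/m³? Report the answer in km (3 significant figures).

126 km

From C = C₀·e^(−kt), t = ln(C₀/C)/k = ln(12.5/4.9)/0.27 = 0.9365/0.27 = 3.468 d.
Distance = v·t = 0.42 m/s × 2.997e+05 s = 1.259e+05 m = 125.9 km.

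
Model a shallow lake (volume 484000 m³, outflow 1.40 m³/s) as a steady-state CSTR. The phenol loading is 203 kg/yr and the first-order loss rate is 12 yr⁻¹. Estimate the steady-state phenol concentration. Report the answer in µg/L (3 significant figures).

Outflow Q = 1.40 m³/s × 3.156e+07 s/yr = 4.418e+07 m³/yr.
Steady-state CSTR mass balance: W = Q·C + k·V·C, so C = W/(Q + kV).
Q + kV = 4.418e+07 + 12·484000 = 4.999e+07 m³/yr.
C = 203/4.999e+07 = 4.061e-06 kg/m³ = 0.004061 mg/L = 4.061 µg/L.

4.06 µg/L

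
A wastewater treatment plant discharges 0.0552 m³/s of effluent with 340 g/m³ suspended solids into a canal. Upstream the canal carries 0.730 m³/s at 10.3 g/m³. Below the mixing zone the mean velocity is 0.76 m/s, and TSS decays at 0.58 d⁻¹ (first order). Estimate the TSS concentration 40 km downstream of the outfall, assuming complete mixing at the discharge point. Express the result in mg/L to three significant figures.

23.5 mg/L

After complete mixing, C₀ = (0.0552·340 + 0.73·10.3) / 0.7852 = 33.48 mg/L.
Travel time t = 4e+04 m / 0.76 m/s = 5.263e+04 s = 0.6092 d.
C = 33.48·exp(−0.58·0.6092) = 33.48·0.7024 = 23.51 mg/L.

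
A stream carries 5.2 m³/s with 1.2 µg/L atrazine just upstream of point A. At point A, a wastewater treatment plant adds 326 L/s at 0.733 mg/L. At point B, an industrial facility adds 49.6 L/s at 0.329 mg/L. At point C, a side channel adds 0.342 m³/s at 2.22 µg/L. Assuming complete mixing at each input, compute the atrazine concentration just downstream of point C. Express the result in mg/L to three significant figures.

1.2 µg/L = 0.0012 mg/L.
326 L/s = 0.326 m³/s.
After input A: C = (5.2·0.0012 + 0.326·0.733) / 5.526 = 0.04437 mg/L.
49.6 L/s = 0.0496 m³/s.
After input B: C = (5.526·0.04437 + 0.0496·0.329) / 5.576 = 0.0469 mg/L.
2.22 µg/L = 0.00222 mg/L.
After input C: C = (5.576·0.0469 + 0.342·0.00222) / 5.918 = 0.04432 mg/L.

0.0443 mg/L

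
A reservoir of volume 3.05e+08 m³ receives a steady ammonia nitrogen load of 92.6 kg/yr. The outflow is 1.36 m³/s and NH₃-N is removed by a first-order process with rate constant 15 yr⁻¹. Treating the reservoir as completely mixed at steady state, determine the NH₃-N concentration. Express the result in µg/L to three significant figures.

0.0201 µg/L

Outflow Q = 1.36 m³/s × 3.156e+07 s/yr = 4.292e+07 m³/yr.
Steady-state CSTR mass balance: W = Q·C + k·V·C, so C = W/(Q + kV).
Q + kV = 4.292e+07 + 15·3.05e+08 = 4.618e+09 m³/yr.
C = 92.6/4.618e+09 = 2.005e-08 kg/m³ = 2.005e-05 mg/L = 0.02005 µg/L.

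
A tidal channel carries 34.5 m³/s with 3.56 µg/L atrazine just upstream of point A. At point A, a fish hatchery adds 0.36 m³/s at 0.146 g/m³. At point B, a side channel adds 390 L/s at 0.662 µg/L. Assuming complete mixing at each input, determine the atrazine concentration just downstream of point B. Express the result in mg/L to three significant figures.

0.00498 mg/L

3.56 µg/L = 0.00356 mg/L.
After input A: C = (34.5·0.00356 + 0.36·0.146) / 34.86 = 0.005031 mg/L.
390 L/s = 0.39 m³/s.
0.662 µg/L = 0.000662 mg/L.
After input B: C = (34.86·0.005031 + 0.39·0.000662) / 35.25 = 0.004983 mg/L.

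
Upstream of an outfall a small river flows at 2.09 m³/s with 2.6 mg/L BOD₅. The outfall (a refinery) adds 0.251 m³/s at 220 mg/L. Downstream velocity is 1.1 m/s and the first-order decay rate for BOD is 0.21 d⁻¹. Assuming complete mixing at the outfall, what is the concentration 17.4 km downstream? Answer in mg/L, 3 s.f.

After complete mixing, C₀ = (0.251·220 + 2.09·2.6) / 2.341 = 25.91 mg/L.
Travel time t = 1.74e+04 m / 1.1 m/s = 1.582e+04 s = 0.1831 d.
C = 25.91·exp(−0.21·0.1831) = 25.91·0.9623 = 24.93 mg/L.

24.9 mg/L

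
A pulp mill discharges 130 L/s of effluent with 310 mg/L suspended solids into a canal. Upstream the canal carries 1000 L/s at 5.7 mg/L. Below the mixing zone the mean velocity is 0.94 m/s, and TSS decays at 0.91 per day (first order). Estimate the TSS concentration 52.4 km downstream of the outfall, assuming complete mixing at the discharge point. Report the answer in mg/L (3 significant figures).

130 L/s = 0.13 m³/s.
1000 L/s = 1 m³/s.
After complete mixing, C₀ = (0.13·310 + 1·5.7) / 1.13 = 40.71 mg/L.
Travel time t = 5.24e+04 m / 0.94 m/s = 5.574e+04 s = 0.6452 d.
C = 40.71·exp(−0.91·0.6452) = 40.71·0.5559 = 22.63 mg/L.

22.6 mg/L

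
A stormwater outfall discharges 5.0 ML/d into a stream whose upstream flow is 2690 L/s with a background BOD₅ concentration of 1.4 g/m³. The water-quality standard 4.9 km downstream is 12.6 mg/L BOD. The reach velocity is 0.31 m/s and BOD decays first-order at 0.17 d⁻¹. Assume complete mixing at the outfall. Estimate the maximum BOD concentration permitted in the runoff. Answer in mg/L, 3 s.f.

552 mg/L

5.0 ML/d = 0.05787 m³/s.
2690 L/s = 2.69 m³/s.
Travel time to the compliance point: t = 4900/0.31 = 1.581e+04 s = 0.1829 d; decay factor exp(−0.17·0.1829) = 0.9694.
So the concentration just after mixing may be at most 12.6/0.9694 = 13 mg/L.
Mass balance: 13·2.748 = 0.05787·Cₑ + 2.69·1.4.
Cₑ = (35.72 − 3.766) / 0.05787 = 552.1 mg/L.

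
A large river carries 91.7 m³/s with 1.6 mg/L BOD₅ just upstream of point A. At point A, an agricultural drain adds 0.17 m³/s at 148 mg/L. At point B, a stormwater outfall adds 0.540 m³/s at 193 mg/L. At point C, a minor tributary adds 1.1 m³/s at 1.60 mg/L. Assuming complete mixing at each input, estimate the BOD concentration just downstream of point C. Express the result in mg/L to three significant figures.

2.97 mg/L

After input A: C = (91.7·1.6 + 0.17·148) / 91.87 = 1.871 mg/L.
After input B: C = (91.87·1.871 + 0.54·193) / 92.41 = 2.988 mg/L.
After input C: C = (92.41·2.988 + 1.1·1.6) / 93.51 = 2.971 mg/L.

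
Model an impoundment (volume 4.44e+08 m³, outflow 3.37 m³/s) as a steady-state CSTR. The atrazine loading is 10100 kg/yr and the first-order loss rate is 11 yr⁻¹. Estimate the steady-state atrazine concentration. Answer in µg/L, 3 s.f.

2.02 µg/L

Outflow Q = 3.37 m³/s × 3.156e+07 s/yr = 1.063e+08 m³/yr.
Steady-state CSTR mass balance: W = Q·C + k·V·C, so C = W/(Q + kV).
Q + kV = 1.063e+08 + 11·4.44e+08 = 4.99e+09 m³/yr.
C = 10100/4.99e+09 = 2.024e-06 kg/m³ = 0.002024 mg/L = 2.024 µg/L.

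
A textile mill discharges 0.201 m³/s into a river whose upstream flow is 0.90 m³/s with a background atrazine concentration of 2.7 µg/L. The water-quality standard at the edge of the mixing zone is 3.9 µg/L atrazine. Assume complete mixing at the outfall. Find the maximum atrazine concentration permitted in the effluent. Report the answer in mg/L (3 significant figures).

2.7 µg/L = 0.0027 mg/L.
3.9 µg/L = 0.0039 mg/L.
Mass balance: 0.0039·1.101 = 0.201·Cₑ + 0.9·0.0027.
Cₑ = (0.004294 − 0.00243) / 0.201 = 0.009273 mg/L.

0.00927 mg/L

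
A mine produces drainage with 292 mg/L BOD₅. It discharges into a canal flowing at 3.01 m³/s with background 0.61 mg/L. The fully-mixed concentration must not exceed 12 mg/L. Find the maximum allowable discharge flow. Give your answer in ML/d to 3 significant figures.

Mass balance at complete mixing: C_std·(Q_w + Q_r) = Q_w·C_e + Q_r·C_b.
Rearranging, Q_w = Q_r·(C_std − C_b)/(C_e − C_std) = 3.01·(12 − 0.61) / (292 − 12) = 0.1224 m³/s.
= 10.58 ML/d.

10.6 ML/d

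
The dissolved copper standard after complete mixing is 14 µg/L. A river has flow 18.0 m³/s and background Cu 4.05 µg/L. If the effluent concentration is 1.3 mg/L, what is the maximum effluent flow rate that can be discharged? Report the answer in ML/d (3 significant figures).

4.05 µg/L = 0.00405 mg/L.
14 µg/L = 0.014 mg/L.
Mass balance at complete mixing: C_std·(Q_w + Q_r) = Q_w·C_e + Q_r·C_b.
Rearranging, Q_w = Q_r·(C_std − C_b)/(C_e − C_std) = 18.0·(0.014 − 0.00405) / (1.3 − 0.014) = 0.1393 m³/s.
= 12.03 ML/d.

12.0 ML/d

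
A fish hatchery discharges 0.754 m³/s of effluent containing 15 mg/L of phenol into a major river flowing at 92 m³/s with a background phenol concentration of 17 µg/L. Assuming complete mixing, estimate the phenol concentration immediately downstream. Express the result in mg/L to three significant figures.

0.139 mg/L

17 µg/L = 0.017 mg/L.
Flow-weighted mixing gives C = (0.754·15 + 92·0.017) / (0.754 + 92) = 12.87/92.75 = 0.1388 mg/L.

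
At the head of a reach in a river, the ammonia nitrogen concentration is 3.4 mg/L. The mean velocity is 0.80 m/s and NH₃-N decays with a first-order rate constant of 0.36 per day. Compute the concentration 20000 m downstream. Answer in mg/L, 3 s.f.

3.06 mg/L

Travel time t = 20000 m / 0.80 m/s = 2e+04/0.80 = 2.5e+04 s = 0.2894 d.
First-order decay: C = 3.4·exp(−0.36·0.2894) = 3.4·0.9011 = 3.064 mg/L.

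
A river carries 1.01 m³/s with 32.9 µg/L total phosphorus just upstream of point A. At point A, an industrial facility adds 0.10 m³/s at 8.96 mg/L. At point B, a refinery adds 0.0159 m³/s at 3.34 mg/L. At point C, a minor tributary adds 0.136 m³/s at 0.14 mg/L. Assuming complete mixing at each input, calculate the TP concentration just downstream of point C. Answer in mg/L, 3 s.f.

0.794 mg/L

32.9 µg/L = 0.0329 mg/L.
After input A: C = (1.01·0.0329 + 0.1·8.96) / 1.11 = 0.8371 mg/L.
After input B: C = (1.11·0.8371 + 0.0159·3.34) / 1.126 = 0.8725 mg/L.
After input C: C = (1.126·0.8725 + 0.136·0.14) / 1.262 = 0.7935 mg/L.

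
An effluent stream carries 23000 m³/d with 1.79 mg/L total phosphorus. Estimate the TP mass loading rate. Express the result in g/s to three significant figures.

23000 m³/d = 0.2662 m³/s.
Mass flux = Q·C = 0.2662 m³/s × 1.79 g/m³ = 0.4765 g/s.

0.477 g/s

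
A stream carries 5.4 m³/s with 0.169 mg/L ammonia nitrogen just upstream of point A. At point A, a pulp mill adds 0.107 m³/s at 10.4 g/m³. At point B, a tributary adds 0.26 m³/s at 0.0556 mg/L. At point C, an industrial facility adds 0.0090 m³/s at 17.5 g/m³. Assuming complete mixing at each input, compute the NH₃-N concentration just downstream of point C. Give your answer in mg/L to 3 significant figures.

After input A: C = (5.4·0.169 + 0.107·10.4) / 5.507 = 0.3678 mg/L.
After input B: C = (5.507·0.3678 + 0.26·0.0556) / 5.767 = 0.3537 mg/L.
After input C: C = (5.767·0.3537 + 0.009·17.5) / 5.776 = 0.3804 mg/L.

0.380 mg/L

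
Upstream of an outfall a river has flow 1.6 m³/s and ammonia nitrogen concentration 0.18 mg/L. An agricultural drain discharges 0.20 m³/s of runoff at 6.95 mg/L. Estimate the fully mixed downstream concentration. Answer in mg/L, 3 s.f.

0.932 mg/L

By mass balance at complete mixing, C = (0.2·6.95 + 1.6·0.18) / (0.2 + 1.6) = 1.678/1.8 = 0.9322 mg/L.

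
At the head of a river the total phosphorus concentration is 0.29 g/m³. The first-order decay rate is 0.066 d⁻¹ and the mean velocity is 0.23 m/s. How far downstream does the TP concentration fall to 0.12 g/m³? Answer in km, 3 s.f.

266 km

From C = C₀·e^(−kt), t = ln(C₀/C)/k = ln(0.29/0.12)/0.066 = 0.8824/0.066 = 13.37 d.
Distance = v·t = 0.23 m/s × 1.155e+06 s = 2.657e+05 m = 265.7 km.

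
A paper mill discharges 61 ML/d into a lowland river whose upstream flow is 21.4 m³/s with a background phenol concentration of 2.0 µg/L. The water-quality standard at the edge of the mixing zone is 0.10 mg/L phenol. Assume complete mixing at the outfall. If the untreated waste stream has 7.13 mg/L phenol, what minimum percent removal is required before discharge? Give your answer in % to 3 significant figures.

56.9 %

61 ML/d = 0.706 m³/s.
2.0 µg/L = 0.002 mg/L.
Mass balance: 0.1·22.11 = 0.706·Cₑ + 21.4·0.002.
Cₑ = (2.211 − 0.0428) / 0.706 = 3.07 mg/L.
Required removal = 1 − 3.07/7.13 = 56.94 %.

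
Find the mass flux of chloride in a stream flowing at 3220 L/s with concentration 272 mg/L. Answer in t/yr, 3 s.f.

3220 L/s = 3.22 m³/s.
Mass flux = Q·C = 3.22 m³/s × 272 g/m³ = 875.8 g/s.
= 875.8 g/s × 31.56 = 2.764e+04 t/yr.

27600 t/yr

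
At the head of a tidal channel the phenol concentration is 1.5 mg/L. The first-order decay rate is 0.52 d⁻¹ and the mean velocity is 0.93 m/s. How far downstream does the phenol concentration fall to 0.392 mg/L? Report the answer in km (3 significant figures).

From C = C₀·e^(−kt), t = ln(C₀/C)/k = ln(1.5/0.392)/0.52 = 1.342/0.52 = 2.581 d.
Distance = v·t = 0.93 m/s × 2.23e+05 s = 2.074e+05 m = 207.4 km.

207 km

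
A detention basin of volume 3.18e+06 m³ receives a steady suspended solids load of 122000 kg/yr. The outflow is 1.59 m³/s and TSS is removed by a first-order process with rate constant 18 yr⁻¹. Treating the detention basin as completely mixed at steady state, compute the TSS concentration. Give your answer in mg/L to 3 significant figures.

1.14 mg/L

Outflow Q = 1.59 m³/s × 3.156e+07 s/yr = 5.018e+07 m³/yr.
Steady-state CSTR mass balance: W = Q·C + k·V·C, so C = W/(Q + kV).
Q + kV = 5.018e+07 + 18·3.18e+06 = 1.074e+08 m³/yr.
C = 122000/1.074e+08 = 0.001136 kg/m³ = 1.136 mg/L.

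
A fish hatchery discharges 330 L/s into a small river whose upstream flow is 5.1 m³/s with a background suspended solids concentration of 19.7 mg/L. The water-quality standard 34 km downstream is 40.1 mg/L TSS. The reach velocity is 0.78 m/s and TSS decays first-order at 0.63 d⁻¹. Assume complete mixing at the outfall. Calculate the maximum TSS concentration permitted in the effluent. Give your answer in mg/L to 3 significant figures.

330 L/s = 0.33 m³/s.
Travel time to the compliance point: t = 3.4e+04/0.78 = 4.359e+04 s = 0.5045 d; decay factor exp(−0.63·0.5045) = 0.7277.
So the concentration just after mixing may be at most 40.1/0.7277 = 55.1 mg/L.
Mass balance: 55.1·5.43 = 0.33·Cₑ + 5.1·19.7.
Cₑ = (299.2 − 100.5) / 0.33 = 602.3 mg/L.

602 mg/L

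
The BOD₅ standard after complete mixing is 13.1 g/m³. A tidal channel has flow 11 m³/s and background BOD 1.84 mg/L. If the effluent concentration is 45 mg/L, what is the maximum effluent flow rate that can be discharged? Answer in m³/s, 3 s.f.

Mass balance at complete mixing: C_std·(Q_w + Q_r) = Q_w·C_e + Q_r·C_b.
Rearranging, Q_w = Q_r·(C_std − C_b)/(C_e − C_std) = 11·(13.1 − 1.84) / (45 − 13.1) = 3.883 m³/s.

3.88 m³/s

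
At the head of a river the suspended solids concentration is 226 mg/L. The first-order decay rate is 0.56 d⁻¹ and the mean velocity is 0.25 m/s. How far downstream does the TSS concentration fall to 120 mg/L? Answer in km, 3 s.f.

From C = C₀·e^(−kt), t = ln(C₀/C)/k = ln(226/120)/0.56 = 0.633/0.56 = 1.13 d.
Distance = v·t = 0.25 m/s × 9.767e+04 s = 2.442e+04 m = 24.42 km.

24.4 km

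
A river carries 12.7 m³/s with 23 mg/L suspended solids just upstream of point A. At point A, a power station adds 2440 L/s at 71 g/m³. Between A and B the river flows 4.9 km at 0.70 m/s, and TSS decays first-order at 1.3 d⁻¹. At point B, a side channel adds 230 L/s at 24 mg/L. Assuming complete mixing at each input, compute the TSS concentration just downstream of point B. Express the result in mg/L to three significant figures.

27.6 mg/L

2440 L/s = 2.44 m³/s.
After input A: C = (12.7·23 + 2.44·71) / 15.14 = 30.74 mg/L.
Over the 4.9 km reach to input B (t = 7000 s = 0.08102 d), decay gives C = 30.74·exp(−1.3·0.08102) = 27.66 mg/L.
230 L/s = 0.23 m³/s.
After input B: C = (15.14·27.66 + 0.23·24) / 15.37 = 27.61 mg/L.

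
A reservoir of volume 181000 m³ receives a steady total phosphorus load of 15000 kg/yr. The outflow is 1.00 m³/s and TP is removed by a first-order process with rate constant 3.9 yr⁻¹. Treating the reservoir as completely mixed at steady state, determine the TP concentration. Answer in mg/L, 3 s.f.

Outflow Q = 1.00 m³/s × 3.156e+07 s/yr = 3.156e+07 m³/yr.
Steady-state CSTR mass balance: W = Q·C + k·V·C, so C = W/(Q + kV).
Q + kV = 3.156e+07 + 3.9·181000 = 3.226e+07 m³/yr.
C = 15000/3.226e+07 = 0.0004649 kg/m³ = 0.4649 mg/L.

0.465 mg/L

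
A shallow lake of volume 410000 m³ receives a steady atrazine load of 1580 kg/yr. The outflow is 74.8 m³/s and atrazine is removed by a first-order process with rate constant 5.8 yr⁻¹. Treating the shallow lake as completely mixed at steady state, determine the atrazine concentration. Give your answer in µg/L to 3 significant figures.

Outflow Q = 74.8 m³/s × 3.156e+07 s/yr = 2.361e+09 m³/yr.
Steady-state CSTR mass balance: W = Q·C + k·V·C, so C = W/(Q + kV).
Q + kV = 2.361e+09 + 5.8·410000 = 2.363e+09 m³/yr.
C = 1580/2.363e+09 = 6.687e-07 kg/m³ = 0.0006687 mg/L = 0.6687 µg/L.

0.669 µg/L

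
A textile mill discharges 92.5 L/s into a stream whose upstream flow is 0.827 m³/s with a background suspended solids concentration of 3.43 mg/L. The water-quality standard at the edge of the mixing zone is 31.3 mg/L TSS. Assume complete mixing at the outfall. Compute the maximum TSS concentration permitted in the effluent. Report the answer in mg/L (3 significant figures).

92.5 L/s = 0.0925 m³/s.
Mass balance: 31.3·0.9195 = 0.0925·Cₑ + 0.827·3.43.
Cₑ = (28.78 − 2.837) / 0.0925 = 280.5 mg/L.

280 mg/L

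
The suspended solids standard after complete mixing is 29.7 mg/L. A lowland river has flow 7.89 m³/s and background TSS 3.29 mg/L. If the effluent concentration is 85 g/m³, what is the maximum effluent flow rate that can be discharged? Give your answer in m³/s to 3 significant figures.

Mass balance at complete mixing: C_std·(Q_w + Q_r) = Q_w·C_e + Q_r·C_b.
Rearranging, Q_w = Q_r·(C_std − C_b)/(C_e − C_std) = 7.89·(29.7 − 3.29) / (85 − 29.7) = 3.768 m³/s.

3.77 m³/s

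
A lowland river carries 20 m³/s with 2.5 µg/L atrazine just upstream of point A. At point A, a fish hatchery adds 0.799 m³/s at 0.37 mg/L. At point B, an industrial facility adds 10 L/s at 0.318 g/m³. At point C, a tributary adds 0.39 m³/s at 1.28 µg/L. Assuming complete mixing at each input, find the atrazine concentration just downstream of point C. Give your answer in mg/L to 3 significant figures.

2.5 µg/L = 0.0025 mg/L.
After input A: C = (20·0.0025 + 0.799·0.37) / 20.8 = 0.01662 mg/L.
10 L/s = 0.01 m³/s.
After input B: C = (20.8·0.01662 + 0.01·0.318) / 20.81 = 0.01676 mg/L.
1.28 µg/L = 0.00128 mg/L.
After input C: C = (20.81·0.01676 + 0.39·0.00128) / 21.2 = 0.01648 mg/L.

0.0165 mg/L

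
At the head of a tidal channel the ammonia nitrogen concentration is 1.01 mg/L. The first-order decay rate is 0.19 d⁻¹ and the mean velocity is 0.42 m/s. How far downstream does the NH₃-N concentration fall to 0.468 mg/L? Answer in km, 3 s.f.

147 km

From C = C₀·e^(−kt), t = ln(C₀/C)/k = ln(1.01/0.468)/0.19 = 0.7692/0.19 = 4.049 d.
Distance = v·t = 0.42 m/s × 3.498e+05 s = 1.469e+05 m = 146.9 km.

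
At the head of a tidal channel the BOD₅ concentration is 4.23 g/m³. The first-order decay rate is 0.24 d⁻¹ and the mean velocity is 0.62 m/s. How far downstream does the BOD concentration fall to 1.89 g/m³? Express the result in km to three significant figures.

From C = C₀·e^(−kt), t = ln(C₀/C)/k = ln(4.23/1.89)/0.24 = 0.8056/0.24 = 3.357 d.
Distance = v·t = 0.62 m/s × 2.9e+05 s = 1.798e+05 m = 179.8 km.

180 km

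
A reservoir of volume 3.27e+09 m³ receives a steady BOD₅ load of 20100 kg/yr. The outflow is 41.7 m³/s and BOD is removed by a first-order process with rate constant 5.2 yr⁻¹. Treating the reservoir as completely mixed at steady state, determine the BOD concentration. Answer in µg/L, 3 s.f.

Outflow Q = 41.7 m³/s × 3.156e+07 s/yr = 1.316e+09 m³/yr.
Steady-state CSTR mass balance: W = Q·C + k·V·C, so C = W/(Q + kV).
Q + kV = 1.316e+09 + 5.2·3.27e+09 = 1.832e+10 m³/yr.
C = 20100/1.832e+10 = 1.097e-06 kg/m³ = 0.001097 mg/L = 1.097 µg/L.

1.10 µg/L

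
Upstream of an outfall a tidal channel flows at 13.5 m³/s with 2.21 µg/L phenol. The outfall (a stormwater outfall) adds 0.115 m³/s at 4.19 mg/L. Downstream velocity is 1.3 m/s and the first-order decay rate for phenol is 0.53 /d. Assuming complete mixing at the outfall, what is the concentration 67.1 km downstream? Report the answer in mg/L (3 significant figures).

2.21 µg/L = 0.00221 mg/L.
After complete mixing, C₀ = (0.115·4.19 + 13.5·0.00221) / 13.62 = 0.03758 mg/L.
Travel time t = 6.71e+04 m / 1.3 m/s = 5.162e+04 s = 0.5974 d.
C = 0.03758·exp(−0.53·0.5974) = 0.03758·0.7286 = 0.02738 mg/L.

0.0274 mg/L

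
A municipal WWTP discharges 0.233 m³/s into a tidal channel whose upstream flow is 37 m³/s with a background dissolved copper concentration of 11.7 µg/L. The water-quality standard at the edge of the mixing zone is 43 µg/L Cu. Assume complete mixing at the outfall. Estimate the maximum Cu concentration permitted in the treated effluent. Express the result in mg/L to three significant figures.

5.01 mg/L

11.7 µg/L = 0.0117 mg/L.
43 µg/L = 0.043 mg/L.
Mass balance: 0.043·37.23 = 0.233·Cₑ + 37·0.0117.
Cₑ = (1.601 − 0.4329) / 0.233 = 5.013 mg/L.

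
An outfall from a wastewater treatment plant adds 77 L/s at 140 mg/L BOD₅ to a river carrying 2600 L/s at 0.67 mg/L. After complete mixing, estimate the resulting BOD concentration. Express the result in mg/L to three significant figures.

4.68 mg/L

77 L/s = 0.077 m³/s.
2600 L/s = 2.6 m³/s.
Flow-weighted mixing gives C = (0.077·140 + 2.6·0.67) / (0.077 + 2.6) = 12.52/2.677 = 4.678 mg/L.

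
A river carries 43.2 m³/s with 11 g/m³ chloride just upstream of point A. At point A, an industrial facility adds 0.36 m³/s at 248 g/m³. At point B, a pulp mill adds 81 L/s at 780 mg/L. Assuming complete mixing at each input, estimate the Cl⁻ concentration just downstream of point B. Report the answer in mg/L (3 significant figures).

After input A: C = (43.2·11 + 0.36·248) / 43.56 = 12.96 mg/L.
81 L/s = 0.081 m³/s.
After input B: C = (43.56·12.96 + 0.081·780) / 43.64 = 14.38 mg/L.

14.4 mg/L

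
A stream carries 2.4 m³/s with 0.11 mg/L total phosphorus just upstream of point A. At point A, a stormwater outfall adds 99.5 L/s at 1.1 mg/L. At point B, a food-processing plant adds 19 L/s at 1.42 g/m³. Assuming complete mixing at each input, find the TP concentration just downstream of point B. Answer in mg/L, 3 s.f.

99.5 L/s = 0.0995 m³/s.
After input A: C = (2.4·0.11 + 0.0995·1.1) / 2.499 = 0.1494 mg/L.
19 L/s = 0.019 m³/s.
After input B: C = (2.499·0.1494 + 0.019·1.42) / 2.518 = 0.159 mg/L.

0.159 mg/L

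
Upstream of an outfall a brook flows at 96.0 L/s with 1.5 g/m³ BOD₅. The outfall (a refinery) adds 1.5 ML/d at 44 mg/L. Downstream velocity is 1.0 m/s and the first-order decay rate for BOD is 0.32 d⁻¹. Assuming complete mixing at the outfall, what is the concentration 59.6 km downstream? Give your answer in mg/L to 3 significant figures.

6.42 mg/L

1.5 ML/d = 0.01736 m³/s.
96.0 L/s = 0.096 m³/s.
After complete mixing, C₀ = (0.01736·44 + 0.096·1.5) / 0.1134 = 8.009 mg/L.
Travel time t = 5.96e+04 m / 1.0 m/s = 5.96e+04 s = 0.6898 d.
C = 8.009·exp(−0.32·0.6898) = 8.009·0.8019 = 6.422 mg/L.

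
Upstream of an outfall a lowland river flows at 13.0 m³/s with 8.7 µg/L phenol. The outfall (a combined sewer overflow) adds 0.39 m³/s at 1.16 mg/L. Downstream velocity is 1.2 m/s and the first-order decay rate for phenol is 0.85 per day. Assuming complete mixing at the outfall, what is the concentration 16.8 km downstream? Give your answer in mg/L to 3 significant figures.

8.7 µg/L = 0.0087 mg/L.
After complete mixing, C₀ = (0.39·1.16 + 13·0.0087) / 13.39 = 0.04223 mg/L.
Travel time t = 1.68e+04 m / 1.2 m/s = 1.4e+04 s = 0.162 d.
C = 0.04223·exp(−0.85·0.162) = 0.04223·0.8713 = 0.0368 mg/L.

0.0368 mg/L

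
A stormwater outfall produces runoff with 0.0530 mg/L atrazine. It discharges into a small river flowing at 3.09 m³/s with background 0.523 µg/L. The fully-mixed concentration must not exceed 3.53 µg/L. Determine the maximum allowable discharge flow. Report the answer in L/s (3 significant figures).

0.523 µg/L = 0.000523 mg/L.
3.53 µg/L = 0.00353 mg/L.
Mass balance at complete mixing: C_std·(Q_w + Q_r) = Q_w·C_e + Q_r·C_b.
Rearranging, Q_w = Q_r·(C_std − C_b)/(C_e − C_std) = 3.09·(0.00353 − 0.000523) / (0.053 − 0.00353) = 0.1878 m³/s.
= 187.8 L/s.

188 L/s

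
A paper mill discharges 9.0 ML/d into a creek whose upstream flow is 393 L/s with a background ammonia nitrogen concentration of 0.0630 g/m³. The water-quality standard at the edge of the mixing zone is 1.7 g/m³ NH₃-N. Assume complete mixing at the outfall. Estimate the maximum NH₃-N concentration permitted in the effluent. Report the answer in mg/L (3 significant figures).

7.88 mg/L

9.0 ML/d = 0.1042 m³/s.
393 L/s = 0.393 m³/s.
Mass balance: 1.7·0.4972 = 0.1042·Cₑ + 0.393·0.063.
Cₑ = (0.8452 − 0.02476) / 0.1042 = 7.876 mg/L.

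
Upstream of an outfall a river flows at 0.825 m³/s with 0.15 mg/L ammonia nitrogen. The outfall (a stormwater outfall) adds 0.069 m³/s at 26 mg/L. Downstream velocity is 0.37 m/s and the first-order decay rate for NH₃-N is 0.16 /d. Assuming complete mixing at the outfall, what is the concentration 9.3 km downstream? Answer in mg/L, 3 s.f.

2.05 mg/L

After complete mixing, C₀ = (0.069·26 + 0.825·0.15) / 0.894 = 2.145 mg/L.
Travel time t = 9300 m / 0.37 m/s = 2.514e+04 s = 0.2909 d.
C = 2.145·exp(−0.16·0.2909) = 2.145·0.9545 = 2.048 mg/L.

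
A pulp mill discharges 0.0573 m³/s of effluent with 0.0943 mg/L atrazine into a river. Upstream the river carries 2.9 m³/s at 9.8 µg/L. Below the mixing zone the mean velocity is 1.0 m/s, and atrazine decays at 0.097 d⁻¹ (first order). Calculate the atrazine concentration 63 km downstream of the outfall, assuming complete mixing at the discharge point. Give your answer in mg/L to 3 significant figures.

9.8 µg/L = 0.0098 mg/L.
After complete mixing, C₀ = (0.0573·0.0943 + 2.9·0.0098) / 2.957 = 0.01144 mg/L.
Travel time t = 6.3e+04 m / 1.0 m/s = 6.3e+04 s = 0.7292 d.
C = 0.01144·exp(−0.097·0.7292) = 0.01144·0.9317 = 0.01066 mg/L.

0.0107 mg/L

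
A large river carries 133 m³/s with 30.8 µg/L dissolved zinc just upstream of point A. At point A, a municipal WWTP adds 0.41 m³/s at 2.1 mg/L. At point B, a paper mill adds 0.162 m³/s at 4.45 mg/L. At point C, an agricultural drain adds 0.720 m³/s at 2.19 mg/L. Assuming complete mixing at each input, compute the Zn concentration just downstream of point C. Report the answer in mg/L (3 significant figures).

30.8 µg/L = 0.0308 mg/L.
After input A: C = (133·0.0308 + 0.41·2.1) / 133.4 = 0.03716 mg/L.
After input B: C = (133.4·0.03716 + 0.162·4.45) / 133.6 = 0.04251 mg/L.
After input C: C = (133.6·0.04251 + 0.72·2.19) / 134.3 = 0.05402 mg/L.

0.0540 mg/L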